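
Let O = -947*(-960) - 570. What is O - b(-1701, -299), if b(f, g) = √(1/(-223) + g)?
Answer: 908550 - I*√14869194/223 ≈ 9.0855e+5 - 17.292*I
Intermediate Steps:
O = 908550 (O = 909120 - 570 = 908550)
b(f, g) = √(-1/223 + g)
O - b(-1701, -299) = 908550 - √(-223 + 49729*(-299))/223 = 908550 - √(-223 - 14868971)/223 = 908550 - √(-14869194)/223 = 908550 - I*√14869194/223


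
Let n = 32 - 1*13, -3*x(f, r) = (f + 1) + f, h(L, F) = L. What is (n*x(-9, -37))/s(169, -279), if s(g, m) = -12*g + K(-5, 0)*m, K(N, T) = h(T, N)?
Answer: -323/6084 ≈ -0.053090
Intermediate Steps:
K(N, T) = T
x(f, r) = -1/3 - 2*f/3 (x(f, r) = -((f + 1) + f)/3 = -((1 + f) + f)/3 = -(1 + 2*f)/3 = -1/3 - 2*f/3)
n = 19 (n = 32 - 13 = 19)
s(g, m) = -12*g (s(g, m) = -12*g + 0*m = -12*g + 0 = -12*g)
(n*x(-9, -37))/s(169, -279) = (19*(-1/3 - 2/3*(-9)))/((-12*169)) = (19*(-1/3 + 6))/(-2028) = (19*(17/3))*(-1/2028) = (323/3)*(-1/2028) = -323/6084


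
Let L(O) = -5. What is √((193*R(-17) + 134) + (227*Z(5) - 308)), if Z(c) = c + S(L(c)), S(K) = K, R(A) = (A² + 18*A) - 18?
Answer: 13*I*√41 ≈ 83.241*I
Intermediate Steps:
R(A) = -18 + A² + 18*A
Z(c) = -5 + c (Z(c) = c - 5 = -5 + c)
√((193*R(-17) + 134) + (227*Z(5) - 308)) = √((193*(-18 + (-17)² + 18*(-17)) + 134) + (227*(-5 + 5) - 308)) = √((193*(-18 + 289 - 306) + 134) + (227*0 - 308)) = √((193*(-35) + 134) + (0 - 308)) = √((-6755 + 134) - 308) = √(-6621 - 308) = √(-6929) = 13*I*√41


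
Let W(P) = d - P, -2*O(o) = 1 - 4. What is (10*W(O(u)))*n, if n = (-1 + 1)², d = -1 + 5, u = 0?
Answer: 0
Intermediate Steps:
O(o) = 3/2 (O(o) = -(1 - 4)/2 = -½*(-3) = 3/2)
d = 4
W(P) = 4 - P
n = 0 (n = 0² = 0)
(10*W(O(u)))*n = (10*(4 - 1*3/2))*0 = (10*(4 - 3/2))*0 = (10*(5/2))*0 = 25*0 = 0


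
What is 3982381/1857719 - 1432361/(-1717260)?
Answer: 9499707840619/3190186529940 ≈ 2.9778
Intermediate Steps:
3982381/1857719 - 1432361/(-1717260) = 3982381*(1/1857719) - 1432361*(-1/1717260) = 3982381/1857719 + 1432361/1717260 = 9499707840619/3190186529940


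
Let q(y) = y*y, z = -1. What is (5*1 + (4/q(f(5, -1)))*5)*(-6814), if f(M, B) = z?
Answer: -170350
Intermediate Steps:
f(M, B) = -1
q(y) = y²
(5*1 + (4/q(f(5, -1)))*5)*(-6814) = (5*1 + (4/((-1)²))*5)*(-6814) = (5 + (4/1)*5)*(-6814) = (5 + (4*1)*5)*(-6814) = (5 + 4*5)*(-6814) = (5 + 20)*(-6814) = 25*(-6814) = -170350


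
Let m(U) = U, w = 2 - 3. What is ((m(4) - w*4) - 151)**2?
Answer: 20449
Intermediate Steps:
w = -1
((m(4) - w*4) - 151)**2 = ((4 - 1*(-1)*4) - 151)**2 = ((4 + 1*4) - 151)**2 = ((4 + 4) - 151)**2 = (8 - 151)**2 = (-143)**2 = 20449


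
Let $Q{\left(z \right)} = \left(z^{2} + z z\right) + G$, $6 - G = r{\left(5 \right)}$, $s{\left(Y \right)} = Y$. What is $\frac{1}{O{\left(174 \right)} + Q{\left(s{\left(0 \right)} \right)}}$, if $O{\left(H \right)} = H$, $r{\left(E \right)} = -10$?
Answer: $\frac{1}{190} \approx 0.0052632$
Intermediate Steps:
$G = 16$ ($G = 6 - -10 = 6 + 10 = 16$)
$Q{\left(z \right)} = 16 + 2 z^{2}$ ($Q{\left(z \right)} = \left(z^{2} + z z\right) + 16 = \left(z^{2} + z^{2}\right) + 16 = 2 z^{2} + 16 = 16 + 2 z^{2}$)
$\frac{1}{O{\left(174 \right)} + Q{\left(s{\left(0 \right)} \right)}} = \frac{1}{174 + \left(16 + 2 \cdot 0^{2}\right)} = \frac{1}{174 + \left(16 + 2 \cdot 0\right)} = \frac{1}{174 + \left(16 + 0\right)} = \frac{1}{174 + 16} = \frac{1}{190}$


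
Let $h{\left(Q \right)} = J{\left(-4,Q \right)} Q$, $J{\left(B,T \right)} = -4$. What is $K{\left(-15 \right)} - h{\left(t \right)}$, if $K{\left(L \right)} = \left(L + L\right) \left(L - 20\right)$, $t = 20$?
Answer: $1130$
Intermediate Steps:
$K{\left(L \right)} = 2 L \left(-20 + L\right)$
$h{\left(Q \right)} = - 4 Q$
$K{\left(-15 \right)} - h{\left(t \right)} = 2 \left(-15\right) \left(-20 - 15\right) - \left(-4\right) 20 = 2 \left(-15\right) \left(-35\right) - -80 = 1050 + 80 = 1130$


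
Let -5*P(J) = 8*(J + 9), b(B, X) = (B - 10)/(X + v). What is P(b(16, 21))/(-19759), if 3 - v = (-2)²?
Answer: 372/493975 ≈ 0.00075307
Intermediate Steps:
v = -1 (v = 3 - 1*(-2)² = 3 - 1*4 = 3 - 4 = -1)
b(B, X) = (-10 + B)/(-1 + X) (b(B, X) = (B - 10)/(X - 1) = (-10 + B)/(-1 + X))
P(J) = -72/5 - 8*J/5 (P(J) = -8*(J + 9)/5 = -8*(9 + J)/5 = -(72 + 8*J)/5 = -72/5 - 8*J/5)
P(b(16, 21))/(-19759) = (-72/5 - 8*(-10 + 16)/(5*(-1 + 21)))/(-19759) = (-72/5 - 8*6/(5*20))*(-1/19759) = (-72/5 - 2*6/25)*(-1/19759) = (-72/5 - 8/5*3/10)*(-1/19759) = (-72/5 - 12/25)*(-1/19759) = -372/25*(-1/19759) = 372/493975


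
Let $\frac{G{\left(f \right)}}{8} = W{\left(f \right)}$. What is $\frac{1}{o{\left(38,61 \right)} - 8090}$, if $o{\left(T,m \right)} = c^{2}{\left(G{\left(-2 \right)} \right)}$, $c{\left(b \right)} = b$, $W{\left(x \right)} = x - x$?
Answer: $- \frac{1}{8090} \approx -0.00012361$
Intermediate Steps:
$W{\left(x \right)} = 0$
$G{\left(f \right)} = 0$ ($G{\left(f \right)} = 8 \cdot 0 = 0$)
$o{\left(T,m \right)} = 0$ ($o{\left(T,m \right)} = 0^{2} = 0$)
$\frac{1}{o{\left(38,61 \right)} - 8090} = \frac{1}{0 - 8090} = \frac{1}{-8090} = - \frac{1}{8090}$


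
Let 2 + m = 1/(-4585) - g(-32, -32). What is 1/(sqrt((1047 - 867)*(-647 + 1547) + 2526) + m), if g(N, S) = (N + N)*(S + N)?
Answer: -86149082635/349580256837211 - 21022225*sqrt(164526)/349580256837211 ≈ -0.00027083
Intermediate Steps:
g(N, S) = 2*N*(N + S) (g(N, S) = (2*N)*(N + S) = 2*N*(N + S))
m = -18789331/4585 (m = -2 + (1/(-4585) - 2*(-32)*(-32 - 32)) = -2 + (-1/4585 - 2*(-32)*(-64)) = -2 + (-1/4585 - 1*4096) = -2 + (-1/4585 - 4096) = -2 - 18780161/4585 = -18789331/4585 ≈ -4098.0)
1/(sqrt((1047 - 867)*(-647 + 1547) + 2526) + m) = 1/(sqrt((1047 - 867)*(-647 + 1547) + 2526) - 18789331/4585) = 1/(sqrt(180*900 + 2526) - 18789331/4585) = 1/(sqrt(162000 + 2526) - 18789331/4585) = 1/(sqrt(164526) - 18789331/4585) = 1/(-18789331/4585 + sqrt(164526))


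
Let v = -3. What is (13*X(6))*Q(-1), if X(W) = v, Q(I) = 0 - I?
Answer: -39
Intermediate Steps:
Q(I) = -I
X(W) = -3
(13*X(6))*Q(-1) = (13*(-3))*(-1*(-1)) = -39*1 = -39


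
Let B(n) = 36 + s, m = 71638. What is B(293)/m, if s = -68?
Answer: -16/35819 ≈ -0.00044669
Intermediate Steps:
B(n) = -32 (B(n) = 36 - 68 = -32)
B(293)/m = -32/71638 = -32*1/71638 = -16/35819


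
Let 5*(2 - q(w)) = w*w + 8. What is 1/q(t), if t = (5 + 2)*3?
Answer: -5/439 ≈ -0.011390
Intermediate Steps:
t = 21 (t = 7*3 = 21)
q(w) = ⅖ - w²/5 (q(w) = 2 - (w*w + 8)/5 = 2 - (w² + 8)/5 = 2 - (8 + w²)/5 = 2 + (-8/5 - w²/5) = ⅖ - w²/5)
1/q(t) = 1/(⅖ - ⅕*21²) = 1/(⅖ - ⅕*441) = 1/(⅖ - 441/5) = 1/(-439/5) = -5/439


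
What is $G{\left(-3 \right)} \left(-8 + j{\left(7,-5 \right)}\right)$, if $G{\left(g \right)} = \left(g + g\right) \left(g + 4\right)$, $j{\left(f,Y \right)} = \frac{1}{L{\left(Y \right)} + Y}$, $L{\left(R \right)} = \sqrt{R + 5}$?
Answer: $\frac{246}{5} \approx 49.2$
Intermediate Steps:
$L{\left(R \right)} = \sqrt{5 + R}$
$j{\left(f,Y \right)} = \frac{1}{Y + \sqrt{5 + Y}}$ ($j{\left(f,Y \right)} = \frac{1}{\sqrt{5 + Y} + Y} = \frac{1}{Y + \sqrt{5 + Y}}$)
$G{\left(g \right)} = 2 g \left(4 + g\right)$
$G{\left(-3 \right)} \left(-8 + j{\left(7,-5 \right)}\right) = 2 \left(-3\right) \left(4 - 3\right) \left(-8 + \frac{1}{-5 + \sqrt{5 - 5}}\right) = 2 \left(-3\right) 1 \left(-8 + \frac{1}{-5 + \sqrt{0}}\right) = - 6 \left(-8 + \frac{1}{-5 + 0}\right) = - 6 \left(-8 + \frac{1}{-5}\right) = - 6 \left(-8 - \frac{1}{5}\right) = \left(-6\right) \left(- \frac{41}{5}\right) = \frac{246}{5}$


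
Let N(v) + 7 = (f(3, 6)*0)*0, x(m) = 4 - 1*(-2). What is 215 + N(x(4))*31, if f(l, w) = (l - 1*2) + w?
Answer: -2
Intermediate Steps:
x(m) = 6 (x(m) = 4 + 2 = 6)
f(l, w) = -2 + l + w (f(l, w) = (l - 2) + w = (-2 + l) + w = -2 + l + w)
N(v) = -7 (N(v) = -7 + ((-2 + 3 + 6)*0)*0 = -7 + (7*0)*0 = -7 + 0*0 = -7 + 0 = -7)
215 + N(x(4))*31 = 215 - 7*31 = 215 - 217 = -2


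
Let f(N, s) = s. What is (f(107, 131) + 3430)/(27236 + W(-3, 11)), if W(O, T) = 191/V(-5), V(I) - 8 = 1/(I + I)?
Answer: 281319/2153554 ≈ 0.13063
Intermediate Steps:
V(I) = 8 + 1/(2*I) (V(I) = 8 + 1/(I + I) = 8 + 1/(2*I))
W(O, T) = 1910/79 (W(O, T) = 191/(8 + (1/2)/(-5)) = 191/(8 + (1/2)*(-1/5)) = 191/(8 - 1/10) = 191/(79/10) = 191*(10/79) = 1910/79)
(f(107, 131) + 3430)/(27236 + W(-3, 11)) = (131 + 3430)/(27236 + 1910/79) = 3561/(2153554/79) = 3561*(79/2153554) = 281319/2153554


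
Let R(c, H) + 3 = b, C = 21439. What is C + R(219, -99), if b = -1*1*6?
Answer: 21430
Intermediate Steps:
b = -6 (b = -1*6 = -6)
R(c, H) = -9 (R(c, H) = -3 - 6 = -9)
C + R(219, -99) = 21439 - 9 = 21430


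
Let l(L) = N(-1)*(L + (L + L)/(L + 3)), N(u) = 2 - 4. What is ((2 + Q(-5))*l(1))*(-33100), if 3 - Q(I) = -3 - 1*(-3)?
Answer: 496500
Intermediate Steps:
N(u) = -2
l(L) = -2*L - 4*L/(3 + L) (l(L) = -2*(L + (L + L)/(L + 3)) = -2*(L + (2*L)/(3 + L)) = -2*(L + 2*L/(3 + L)) = -2*L - 4*L/(3 + L))
Q(I) = 3 (Q(I) = 3 - (-3 - 1*(-3)) = 3 - (-3 + 3) = 3 - 1*0 = 3 + 0 = 3)
((2 + Q(-5))*l(1))*(-33100) = ((2 + 3)*(-2*1*(5 + 1)/(3 + 1)))*(-33100) = (5*(-2*1*6/4))*(-33100) = (5*(-2*1*¼*6))*(-33100) = (5*(-3))*(-33100) = -15*(-33100) = 496500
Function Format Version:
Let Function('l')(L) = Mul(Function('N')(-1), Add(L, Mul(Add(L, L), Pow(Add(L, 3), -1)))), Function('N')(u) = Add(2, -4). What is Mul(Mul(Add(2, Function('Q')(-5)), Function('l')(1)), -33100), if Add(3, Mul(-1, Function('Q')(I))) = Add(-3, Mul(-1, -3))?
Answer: 496500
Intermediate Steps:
Function('N')(u) = -2
Function('l')(L) = Add(Mul(-2, L), Mul(-4, L, Pow(Add(3, L), -1))) (Function('l')(L) = Mul(-2, Add(L, Mul(Add(L, L), Pow(Add(L, 3), -1)))) = Mul(-2, Add(L, Mul(Mul(2, L), Pow(Add(3, L), -1)))) = Mul(-2, Add(L, Mul(2, L, Pow(Add(3, L), -1)))) = Add(Mul(-2, L), Mul(-4, L, Pow(Add(3, L), -1))))
Function('Q')(I) = 3 (Function('Q')(I) = Add(3, Mul(-1, Add(-3, Mul(-1, -3)))) = Add(3, Mul(-1, Add(-3, 3))) = Add(3, Mul(-1, 0)) = Add(3, 0) = 3)
Mul(Mul(Add(2, Function('Q')(-5)), Function('l')(1)), -33100) = Mul(Mul(Add(2, 3), Mul(-2, 1, Pow(Add(3, 1), -1), Add(5, 1))), -33100) = Mul(Mul(5, Mul(-2, 1, Pow(4, -1), 6)), -33100) = Mul(Mul(5, Mul(-2, 1, Rational(1, 4), 6)), -33100) = Mul(Mul(5, -3), -33100) = Mul(-15, -33100) = 496500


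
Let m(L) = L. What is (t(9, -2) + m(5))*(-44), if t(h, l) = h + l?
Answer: -528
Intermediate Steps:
(t(9, -2) + m(5))*(-44) = ((9 - 2) + 5)*(-44) = (7 + 5)*(-44) = 12*(-44) = -528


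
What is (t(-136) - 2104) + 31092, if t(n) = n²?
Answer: 47484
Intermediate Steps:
(t(-136) - 2104) + 31092 = ((-136)² - 2104) + 31092 = (18496 - 2104) + 31092 = 16392 + 31092 = 47484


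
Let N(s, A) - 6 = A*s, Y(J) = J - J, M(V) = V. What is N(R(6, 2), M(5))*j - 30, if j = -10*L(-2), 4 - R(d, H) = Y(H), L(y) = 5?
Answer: -1330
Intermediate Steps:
Y(J) = 0
R(d, H) = 4 (R(d, H) = 4 - 1*0 = 4 + 0 = 4)
N(s, A) = 6 + A*s
j = -50 (j = -10*5 = -50)
N(R(6, 2), M(5))*j - 30 = (6 + 5*4)*(-50) - 30 = (6 + 20)*(-50) - 30 = 26*(-50) - 30 = -1300 - 30 = -1330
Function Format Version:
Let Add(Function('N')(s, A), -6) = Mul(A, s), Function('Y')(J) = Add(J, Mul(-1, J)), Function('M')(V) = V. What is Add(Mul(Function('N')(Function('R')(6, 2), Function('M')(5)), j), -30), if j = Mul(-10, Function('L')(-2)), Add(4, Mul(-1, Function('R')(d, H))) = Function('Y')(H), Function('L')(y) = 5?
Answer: -1330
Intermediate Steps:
Function('Y')(J) = 0
Function('R')(d, H) = 4 (Function('R')(d, H) = Add(4, Mul(-1, 0)) = Add(4, 0) = 4)
Function('N')(s, A) = Add(6, Mul(A, s))
j = -50 (j = Mul(-10, 5) = -50)
Add(Mul(Function('N')(Function('R')(6, 2), Function('M')(5)), j), -30) = Add(Mul(Add(6, Mul(5, 4)), -50), -30) = Add(Mul(Add(6, 20), -50), -30) = Add(Mul(26, -50), -30) = Add(-1300, -30) = -1330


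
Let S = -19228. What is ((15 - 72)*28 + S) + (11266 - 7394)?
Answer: -16952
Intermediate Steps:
((15 - 72)*28 + S) + (11266 - 7394) = ((15 - 72)*28 - 19228) + (11266 - 7394) = (-57*28 - 19228) + 3872 = (-1596 - 19228) + 3872 = -20824 + 3872 = -16952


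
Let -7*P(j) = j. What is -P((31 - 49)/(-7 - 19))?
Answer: 9/91 ≈ 0.098901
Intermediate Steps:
P(j) = -j/7
-P((31 - 49)/(-7 - 19)) = -(-1)*(31 - 49)/(-7 - 19)/7 = -(-1)*(-18/(-26))/7 = -(-1)*(-18*(-1/26))/7 = -(-1)*9/(7*13) = -1*(-9/91) = 9/91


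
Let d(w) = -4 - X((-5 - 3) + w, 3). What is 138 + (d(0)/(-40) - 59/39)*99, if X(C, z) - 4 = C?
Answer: -153/13 ≈ -11.769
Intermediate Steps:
X(C, z) = 4 + C
d(w) = -w (d(w) = -4 - (4 + ((-5 - 3) + w)) = -4 - (4 + (-8 + w)) = -4 - (-4 + w) = -4 + (4 - w) = -w)
138 + (d(0)/(-40) - 59/39)*99 = 138 + (-1*0/(-40) - 59/39)*99 = 138 + (0*(-1/40) - 59*1/39)*99 = 138 + (0 - 59/39)*99 = 138 - 59/39*99 = 138 - 1947/13 = -153/13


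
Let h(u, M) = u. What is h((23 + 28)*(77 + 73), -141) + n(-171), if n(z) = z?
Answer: 7479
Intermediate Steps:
h((23 + 28)*(77 + 73), -141) + n(-171) = (23 + 28)*(77 + 73) - 171 = 51*150 - 171 = 7650 - 171 = 7479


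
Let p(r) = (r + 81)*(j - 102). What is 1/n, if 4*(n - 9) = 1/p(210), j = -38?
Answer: 162960/1466639 ≈ 0.11111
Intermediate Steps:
p(r) = -11340 - 140*r (p(r) = (r + 81)*(-38 - 102) = (81 + r)*(-140) = -11340 - 140*r)
n = 1466639/162960 (n = 9 + 1/(4*(-11340 - 140*210)) = 9 + 1/(4*(-11340 - 29400)) = 9 + (1/4)/(-40740) = 9 + (1/4)*(-1/40740) = 9 - 1/162960 = 1466639/162960 ≈ 9.0000)
1/n = 1/(1466639/162960) = 162960/1466639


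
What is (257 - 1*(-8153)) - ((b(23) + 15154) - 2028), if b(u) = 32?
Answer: -4748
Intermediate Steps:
(257 - 1*(-8153)) - ((b(23) + 15154) - 2028) = (257 - 1*(-8153)) - ((32 + 15154) - 2028) = (257 + 8153) - (15186 - 2028) = 8410 - 1*13158 = 8410 - 13158 = -4748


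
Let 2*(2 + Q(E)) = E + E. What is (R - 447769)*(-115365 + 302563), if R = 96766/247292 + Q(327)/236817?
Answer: -1227206925855985359703/14640737391 ≈ -8.3821e+10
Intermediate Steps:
Q(E) = -2 + E (Q(E) = -2 + (E + E)/2 = -2 + (2*E)/2 = -2 + E)
R = 11498101861/29281474782 (R = 96766/247292 + (-2 + 327)/236817 = 96766*(1/247292) + 325*(1/236817) = 48383/123646 + 325/236817 = 11498101861/29281474782 ≈ 0.39267)
(R - 447769)*(-115365 + 302563) = (11498101861/29281474782 - 447769)*(-115365 + 302563) = -13111325183559497/29281474782*187198 = -1227206925855985359703/14640737391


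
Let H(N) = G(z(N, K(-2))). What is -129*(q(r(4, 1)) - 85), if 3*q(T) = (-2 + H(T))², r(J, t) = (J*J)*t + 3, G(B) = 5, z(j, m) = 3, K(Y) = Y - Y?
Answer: 10578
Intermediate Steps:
K(Y) = 0
H(N) = 5
r(J, t) = 3 + t*J² (r(J, t) = J²*t + 3 = t*J² + 3 = 3 + t*J²)
q(T) = 3 (q(T) = (-2 + 5)²/3 = (⅓)*3² = (⅓)*9 = 3)
-129*(q(r(4, 1)) - 85) = -129*(3 - 85) = -129*(-82) = 10578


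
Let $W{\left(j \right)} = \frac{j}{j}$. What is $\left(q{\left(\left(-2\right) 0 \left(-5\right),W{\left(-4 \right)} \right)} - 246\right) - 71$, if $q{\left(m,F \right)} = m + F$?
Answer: $-316$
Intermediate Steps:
$W{\left(j \right)} = 1$
$q{\left(m,F \right)} = F + m$
$\left(q{\left(\left(-2\right) 0 \left(-5\right),W{\left(-4 \right)} \right)} - 246\right) - 71 = \left(\left(1 + \left(-2\right) 0 \left(-5\right)\right) - 246\right) - 71 = \left(\left(1 + 0 \left(-5\right)\right) - 246\right) - 71 = \left(\left(1 + 0\right) - 246\right) - 71 = \left(1 - 246\right) - 71 = -245 - 71 = -316$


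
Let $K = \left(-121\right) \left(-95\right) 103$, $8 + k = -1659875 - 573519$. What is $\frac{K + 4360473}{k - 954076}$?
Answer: $- \frac{2772229}{1593739} \approx -1.7395$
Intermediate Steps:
$k = -2233402$ ($k = -8 - 2233394 = -2233402$)
$K = 1183985$ ($K = 11495 \cdot 103 = 1183985$)
$\frac{K + 4360473}{k - 954076} = \frac{1183985 + 4360473}{-2233402 - 954076} = \frac{5544458}{-3187478} = 5544458 \left(- \frac{1}{3187478}\right) = - \frac{2772229}{1593739}$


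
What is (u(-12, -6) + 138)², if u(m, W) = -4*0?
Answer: 19044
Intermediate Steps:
u(m, W) = 0
(u(-12, -6) + 138)² = (0 + 138)² = 138² = 19044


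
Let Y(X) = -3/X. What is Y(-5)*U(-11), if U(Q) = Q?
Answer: -33/5 ≈ -6.6000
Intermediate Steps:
Y(-5)*U(-11) = -3/(-5)*(-11) = -3*(-⅕)*(-11) = (⅗)*(-11) = -33/5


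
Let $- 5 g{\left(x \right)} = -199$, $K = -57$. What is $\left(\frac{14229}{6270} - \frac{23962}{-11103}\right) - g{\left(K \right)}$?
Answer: $- \frac{820827637}{23205270} \approx -35.372$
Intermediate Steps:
$g{\left(x \right)} = \frac{199}{5}$ ($g{\left(x \right)} = \left(- \frac{1}{5}\right) \left(-199\right) = \frac{199}{5}$)
$\left(\frac{14229}{6270} - \frac{23962}{-11103}\right) - g{\left(K \right)} = \left(\frac{14229}{6270} - \frac{23962}{-11103}\right) - \frac{199}{5} = \left(14229 \cdot \frac{1}{6270} - - \frac{23962}{11103}\right) - \frac{199}{5} = \left(\frac{4743}{2090} + \frac{23962}{11103}\right) - \frac{199}{5} = \frac{102742109}{23205270} - \frac{199}{5} = - \frac{820827637}{23205270}$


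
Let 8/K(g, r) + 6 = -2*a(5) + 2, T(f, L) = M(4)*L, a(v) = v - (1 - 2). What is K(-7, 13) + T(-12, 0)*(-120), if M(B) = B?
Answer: -1/2 ≈ -0.50000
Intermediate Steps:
a(v) = 1 + v (a(v) = v - 1*(-1) = v + 1 = 1 + v)
T(f, L) = 4*L
K(g, r) = -1/2 (K(g, r) = 8/(-6 + (-2*(1 + 5) + 2)) = 8/(-6 + (-2*6 + 2)) = 8/(-6 + (-12 + 2)) = 8/(-6 - 10) = 8/(-16) = 8*(-1/16) = -1/2)
K(-7, 13) + T(-12, 0)*(-120) = -1/2 + (4*0)*(-120) = -1/2 + 0*(-120) = -1/2 + 0 = -1/2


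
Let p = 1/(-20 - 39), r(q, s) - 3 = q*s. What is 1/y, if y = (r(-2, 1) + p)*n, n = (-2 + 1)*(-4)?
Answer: 59/232 ≈ 0.25431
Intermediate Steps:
r(q, s) = 3 + q*s
n = 4 (n = -1*(-4) = 4)
p = -1/59 (p = 1/(-59) = -1/59 ≈ -0.016949)
y = 232/59 (y = ((3 - 2*1) - 1/59)*4 = ((3 - 2) - 1/59)*4 = (1 - 1/59)*4 = (58/59)*4 = 232/59 ≈ 3.9322)
1/y = 1/(232/59) = 59/232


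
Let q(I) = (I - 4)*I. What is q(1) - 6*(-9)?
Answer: 51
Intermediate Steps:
q(I) = I*(-4 + I) (q(I) = (-4 + I)*I = I*(-4 + I))
q(1) - 6*(-9) = 1*(-4 + 1) - 6*(-9) = 1*(-3) + 54 = -3 + 54 = 51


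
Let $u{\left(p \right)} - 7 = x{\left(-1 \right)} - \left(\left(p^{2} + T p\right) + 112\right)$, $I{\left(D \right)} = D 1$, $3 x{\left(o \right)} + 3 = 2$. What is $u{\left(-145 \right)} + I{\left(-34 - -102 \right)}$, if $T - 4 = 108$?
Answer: $- \frac{14467}{3} \approx -4822.3$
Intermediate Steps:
$x{\left(o \right)} = - \frac{1}{3}$ ($x{\left(o \right)} = -1 + \frac{1}{3} \cdot 2 = -1 + \frac{2}{3} = - \frac{1}{3}$)
$T = 112$ ($T = 4 + 108 = 112$)
$I{\left(D \right)} = D$
$u{\left(p \right)} = - \frac{316}{3} - p^{2} - 112 p$ ($u{\left(p \right)} = 7 - \left(\frac{337}{3} + p^{2} + 112 p\right) = - \frac{316}{3} - p^{2} - 112 p$)
$u{\left(-145 \right)} + I{\left(-34 - -102 \right)} = \left(- \frac{316}{3} - \left(-145\right)^{2} - -16240\right) - -68 = \left(- \frac{316}{3} - 21025 + 16240\right) + \left(-34 + 102\right) = \left(- \frac{316}{3} - 21025 + 16240\right) + 68 = - \frac{14671}{3} + 68 = - \frac{14467}{3}$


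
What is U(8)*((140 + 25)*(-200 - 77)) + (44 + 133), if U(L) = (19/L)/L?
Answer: -857067/64 ≈ -13392.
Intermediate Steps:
U(L) = 19/L²
U(8)*((140 + 25)*(-200 - 77)) + (44 + 133) = (19/8²)*((140 + 25)*(-200 - 77)) + (44 + 133) = (19*(1/64))*(165*(-277)) + 177 = (19/64)*(-45705) + 177 = -868395/64 + 177 = -857067/64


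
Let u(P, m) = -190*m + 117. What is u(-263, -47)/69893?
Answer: 9047/69893 ≈ 0.12944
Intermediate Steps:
u(P, m) = 117 - 190*m
u(-263, -47)/69893 = (117 - 190*(-47))/69893 = (117 + 8930)*(1/69893) = 9047*(1/69893) = 9047/69893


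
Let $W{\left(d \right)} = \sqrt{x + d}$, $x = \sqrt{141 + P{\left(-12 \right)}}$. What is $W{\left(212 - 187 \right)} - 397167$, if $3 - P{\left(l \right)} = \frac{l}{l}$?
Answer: $-397167 + \sqrt{25 + \sqrt{143}} \approx -3.9716 \cdot 10^{5}$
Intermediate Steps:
$P{\left(l \right)} = 2$ ($P{\left(l \right)} = 3 - \frac{l}{l} = 3 - 1 = 2$)
$x = \sqrt{143}$ ($x = \sqrt{141 + 2} = \sqrt{143} \approx 11.958$)
$W{\left(d \right)} = \sqrt{d + \sqrt{143}}$ ($W{\left(d \right)} = \sqrt{\sqrt{143} + d} = \sqrt{d + \sqrt{143}}$)
$W{\left(212 - 187 \right)} - 397167 = \sqrt{\left(212 - 187\right) + \sqrt{143}} - 397167 = \sqrt{25 + \sqrt{143}} - 397167 = -397167 + \sqrt{25 + \sqrt{143}}$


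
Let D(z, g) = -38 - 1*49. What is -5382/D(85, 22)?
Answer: 1794/29 ≈ 61.862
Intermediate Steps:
D(z, g) = -87 (D(z, g) = -38 - 49 = -87)
-5382/D(85, 22) = -5382/(-87) = -5382*(-1/87) = 1794/29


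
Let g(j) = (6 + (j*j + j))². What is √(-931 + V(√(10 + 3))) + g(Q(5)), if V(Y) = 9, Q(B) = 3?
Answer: 324 + I*√922 ≈ 324.0 + 30.364*I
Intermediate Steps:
g(j) = (6 + j + j²)² (g(j) = (6 + (j² + j))² = (6 + (j + j²))² = (6 + j + j²)²)
√(-931 + V(√(10 + 3))) + g(Q(5)) = √(-931 + 9) + (6 + 3 + 3²)² = √(-922) + (6 + 3 + 9)² = I*√922 + 18² = I*√922 + 324 = 324 + I*√922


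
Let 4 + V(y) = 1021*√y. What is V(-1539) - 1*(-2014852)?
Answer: 2014848 + 9189*I*√19 ≈ 2.0148e+6 + 40054.0*I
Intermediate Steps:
V(y) = -4 + 1021*√y
V(-1539) - 1*(-2014852) = (-4 + 1021*√(-1539)) - 1*(-2014852) = (-4 + 1021*(9*I*√19)) + 2014852 = (-4 + 9189*I*√19) + 2014852 = 2014848 + 9189*I*√19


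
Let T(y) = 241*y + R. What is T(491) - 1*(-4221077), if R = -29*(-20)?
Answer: 4339988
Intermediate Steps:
R = 580
T(y) = 580 + 241*y (T(y) = 241*y + 580 = 580 + 241*y)
T(491) - 1*(-4221077) = (580 + 241*491) - 1*(-4221077) = (580 + 118331) + 4221077 = 118911 + 4221077 = 4339988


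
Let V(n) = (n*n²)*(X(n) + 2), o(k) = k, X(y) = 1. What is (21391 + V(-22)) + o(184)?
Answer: -10369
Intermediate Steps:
V(n) = 3*n³ (V(n) = (n*n²)*(1 + 2) = n³*3 = 3*n³)
(21391 + V(-22)) + o(184) = (21391 + 3*(-22)³) + 184 = (21391 + 3*(-10648)) + 184 = (21391 - 31944) + 184 = -10553 + 184 = -10369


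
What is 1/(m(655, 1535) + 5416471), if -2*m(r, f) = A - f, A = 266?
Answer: 2/10834211 ≈ 1.8460e-7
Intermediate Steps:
m(r, f) = -133 + f/2 (m(r, f) = -(266 - f)/2 = -133 + f/2)
1/(m(655, 1535) + 5416471) = 1/((-133 + (½)*1535) + 5416471) = 1/((-133 + 1535/2) + 5416471) = 1/(1269/2 + 5416471) = 1/(10834211/2) = 2/10834211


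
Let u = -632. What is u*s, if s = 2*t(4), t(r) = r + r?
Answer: -10112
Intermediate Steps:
t(r) = 2*r
s = 16 (s = 2*(2*4) = 2*8 = 16)
u*s = -632*16 = -10112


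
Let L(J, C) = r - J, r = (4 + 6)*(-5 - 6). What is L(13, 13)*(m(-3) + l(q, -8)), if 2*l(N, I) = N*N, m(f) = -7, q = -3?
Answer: 615/2 ≈ 307.50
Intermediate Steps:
l(N, I) = N²/2 (l(N, I) = (N*N)/2 = N²/2)
r = -110 (r = 10*(-11) = -110)
L(J, C) = -110 - J
L(13, 13)*(m(-3) + l(q, -8)) = (-110 - 1*13)*(-7 + (½)*(-3)²) = (-110 - 13)*(-7 + (½)*9) = -123*(-7 + 9/2) = -123*(-5/2) = 615/2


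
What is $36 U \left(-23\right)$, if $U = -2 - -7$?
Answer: $-4140$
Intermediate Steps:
$U = 5$ ($U = -2 + 7 = 5$)
$36 U \left(-23\right) = 36 \cdot 5 \left(-23\right) = 180 \left(-23\right) = -4140$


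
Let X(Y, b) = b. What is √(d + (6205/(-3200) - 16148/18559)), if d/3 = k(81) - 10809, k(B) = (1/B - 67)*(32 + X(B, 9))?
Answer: 19*I*√20115625048803210/13362480 ≈ 201.67*I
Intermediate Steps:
k(B) = -2747 + 41/B (k(B) = (1/B - 67)*(32 + 9) = (-67 + 1/B)*41 = -2747 + 41/B)
d = -1097995/27 (d = 3*((-2747 + 41/81) - 10809) = 3*(-222466/81 - 10809) = 3*(-1097995/81) = -1097995/27 ≈ -40667.)
√(d + (6205/(-3200) - 16148/18559)) = √(-1097995/27 + (6205/(-3200) - 16148/18559)) = √(-1097995/27 + (6205*(-1/3200) - 16148*1/18559)) = √(-1097995/27 + (-1241/640 - 16148/18559)) = √(-1097995/27 - 33366439/11877760) = √(-13042621985053/320699520) = 19*I*√20115625048803210/13362480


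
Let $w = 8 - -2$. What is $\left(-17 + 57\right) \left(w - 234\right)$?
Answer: $-8960$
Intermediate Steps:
$w = 10$ ($w = 8 + 2 = 10$)
$\left(-17 + 57\right) \left(w - 234\right) = \left(-17 + 57\right) \left(10 - 234\right) = 40 \left(-224\right) = -8960$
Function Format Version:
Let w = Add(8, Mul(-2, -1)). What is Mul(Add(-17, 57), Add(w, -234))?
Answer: -8960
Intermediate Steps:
w = 10 (w = Add(8, 2) = 10)
Mul(Add(-17, 57), Add(w, -234)) = Mul(Add(-17, 57), Add(10, -234)) = Mul(40, -224) = -8960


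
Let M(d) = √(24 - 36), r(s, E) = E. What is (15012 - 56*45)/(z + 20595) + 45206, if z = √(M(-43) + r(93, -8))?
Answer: 45206 + 12492/(20595 + √(-8 + 2*I*√3)) ≈ 45207.0 - 8.5145e-5*I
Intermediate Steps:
M(d) = 2*I*√3 (M(d) = √(-12) = 2*I*√3)
z = √(-8 + 2*I*√3) (z = √(2*I*√3 - 8) = √(-8 + 2*I*√3) ≈ 0.59908 + 2.8912*I)
(15012 - 56*45)/(z + 20595) + 45206 = (15012 - 56*45)/(√(-8 + 2*I*√3) + 20595) + 45206 = (15012 - 2520)/(20595 + √(-8 + 2*I*√3)) + 45206 = 12492/(20595 + √(-8 + 2*I*√3)) + 45206 = 45206 + 12492/(20595 + √(-8 + 2*I*√3))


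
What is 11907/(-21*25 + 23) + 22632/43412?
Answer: -126386355/5448206 ≈ -23.198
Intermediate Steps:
11907/(-21*25 + 23) + 22632/43412 = 11907/(-525 + 23) + 22632*(1/43412) = 11907/(-502) + 5658/10853 = 11907*(-1/502) + 5658/10853 = -11907/502 + 5658/10853 = -126386355/5448206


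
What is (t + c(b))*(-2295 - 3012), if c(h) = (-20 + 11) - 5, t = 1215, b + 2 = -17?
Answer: -6373707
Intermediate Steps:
b = -19 (b = -2 - 17 = -19)
c(h) = -14 (c(h) = -9 - 5 = -14)
(t + c(b))*(-2295 - 3012) = (1215 - 14)*(-2295 - 3012) = 1201*(-5307) = -6373707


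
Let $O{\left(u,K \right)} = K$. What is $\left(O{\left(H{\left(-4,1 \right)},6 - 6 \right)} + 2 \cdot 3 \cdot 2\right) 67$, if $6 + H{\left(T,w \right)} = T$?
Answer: $804$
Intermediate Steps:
$H{\left(T,w \right)} = -6 + T$
$\left(O{\left(H{\left(-4,1 \right)},6 - 6 \right)} + 2 \cdot 3 \cdot 2\right) 67 = \left(\left(6 - 6\right) + 2 \cdot 3 \cdot 2\right) 67 = \left(\left(6 - 6\right) + 6 \cdot 2\right) 67 = \left(0 + 12\right) 67 = 12 \cdot 67 = 804$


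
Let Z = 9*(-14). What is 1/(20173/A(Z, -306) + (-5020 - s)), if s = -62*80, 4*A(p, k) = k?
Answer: -153/49526 ≈ -0.0030893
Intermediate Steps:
Z = -126
A(p, k) = k/4
s = -4960
1/(20173/A(Z, -306) + (-5020 - s)) = 1/(20173/(((¼)*(-306))) + (-5020 - 1*(-4960))) = 1/(20173/(-153/2) + (-5020 + 4960)) = 1/(20173*(-2/153) - 60) = 1/(-40346/153 - 60) = 1/(-49526/153) = -153/49526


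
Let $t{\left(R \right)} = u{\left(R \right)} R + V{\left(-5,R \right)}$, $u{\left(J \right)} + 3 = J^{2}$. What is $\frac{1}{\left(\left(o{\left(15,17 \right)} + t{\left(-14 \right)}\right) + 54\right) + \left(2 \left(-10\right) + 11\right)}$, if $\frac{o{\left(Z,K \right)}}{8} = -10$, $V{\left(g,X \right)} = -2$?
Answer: $- \frac{1}{2739} \approx -0.0003651$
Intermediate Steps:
$u{\left(J \right)} = -3 + J^{2}$
$o{\left(Z,K \right)} = -80$ ($o{\left(Z,K \right)} = 8 \left(-10\right) = -80$)
$t{\left(R \right)} = -2 + R \left(-3 + R^{2}\right)$ ($t{\left(R \right)} = \left(-3 + R^{2}\right) R - 2 = R \left(-3 + R^{2}\right) - 2 = -2 + R \left(-3 + R^{2}\right)$)
$\frac{1}{\left(\left(o{\left(15,17 \right)} + t{\left(-14 \right)}\right) + 54\right) + \left(2 \left(-10\right) + 11\right)} = \frac{1}{\left(\left(-80 - \left(2 + 14 \left(-3 + \left(-14\right)^{2}\right)\right)\right) + 54\right) + \left(2 \left(-10\right) + 11\right)} = \frac{1}{\left(\left(-80 - \left(2 + 14 \left(-3 + 196\right)\right)\right) + 54\right) + \left(-20 + 11\right)} = \frac{1}{\left(\left(-80 - 2704\right) + 54\right) - 9} = \frac{1}{\left(-2784 + 54\right) - 9} = \frac{1}{-2730 - 9} = \frac{1}{-2739} = - \frac{1}{2739}$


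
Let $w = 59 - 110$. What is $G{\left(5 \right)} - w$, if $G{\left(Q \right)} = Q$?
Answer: $56$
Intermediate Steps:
$w = -51$ ($w = 59 - 110 = -51$)
$G{\left(5 \right)} - w = 5 - -51 = 5 + 51 = 56$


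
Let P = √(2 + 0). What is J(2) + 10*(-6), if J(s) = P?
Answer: -60 + √2 ≈ -58.586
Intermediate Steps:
P = √2 ≈ 1.4142
J(s) = √2
J(2) + 10*(-6) = √2 + 10*(-6) = √2 - 60 = -60 + √2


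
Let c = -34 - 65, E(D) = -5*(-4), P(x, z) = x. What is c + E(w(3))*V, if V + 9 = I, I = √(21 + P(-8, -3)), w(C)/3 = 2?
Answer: -279 + 20*√13 ≈ -206.89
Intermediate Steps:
w(C) = 6 (w(C) = 3*2 = 6)
E(D) = 20
I = √13 (I = √(21 - 8) = √13 ≈ 3.6056)
V = -9 + √13 ≈ -5.3944
c = -99
c + E(w(3))*V = -99 + 20*(-9 + √13) = -99 + (-180 + 20*√13) = -279 + 20*√13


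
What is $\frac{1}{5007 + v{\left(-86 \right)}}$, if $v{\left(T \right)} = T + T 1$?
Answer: $\frac{1}{4835} \approx 0.00020683$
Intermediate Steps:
$v{\left(T \right)} = 2 T$ ($v{\left(T \right)} = T + T = 2 T$)
$\frac{1}{5007 + v{\left(-86 \right)}} = \frac{1}{5007 + 2 \left(-86\right)} = \frac{1}{5007 - 172} = \frac{1}{4835}$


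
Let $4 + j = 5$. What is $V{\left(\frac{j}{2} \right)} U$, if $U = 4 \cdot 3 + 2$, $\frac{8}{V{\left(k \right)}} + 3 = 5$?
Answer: $56$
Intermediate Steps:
$j = 1$ ($j = -4 + 5 = 1$)
$V{\left(k \right)} = 4$ ($V{\left(k \right)} = \frac{8}{-3 + 5} = \frac{8}{2} = 8 \cdot \frac{1}{2} = 4$)
$U = 14$ ($U = 12 + 2 = 14$)
$V{\left(\frac{j}{2} \right)} U = 4 \cdot 14 = 56$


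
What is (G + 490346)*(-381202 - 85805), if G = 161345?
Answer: -304344258837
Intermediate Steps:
(G + 490346)*(-381202 - 85805) = (161345 + 490346)*(-381202 - 85805) = 651691*(-467007) = -304344258837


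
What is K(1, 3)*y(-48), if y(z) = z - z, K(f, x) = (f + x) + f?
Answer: 0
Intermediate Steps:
K(f, x) = x + 2*f
y(z) = 0
K(1, 3)*y(-48) = (3 + 2*1)*0 = (3 + 2)*0 = 5*0 = 0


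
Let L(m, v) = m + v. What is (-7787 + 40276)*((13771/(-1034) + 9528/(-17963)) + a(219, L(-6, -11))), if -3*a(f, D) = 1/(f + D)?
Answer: -2449151393291/5442789 ≈ -4.4998e+5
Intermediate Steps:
a(f, D) = -1/(3*(D + f)) (a(f, D) = -1/(3*(f + D)) = -1/(3*(D + f)))
(-7787 + 40276)*((13771/(-1034) + 9528/(-17963)) + a(219, L(-6, -11))) = (-7787 + 40276)*((13771/(-1034) + 9528/(-17963)) - 1/(3*(-6 - 11) + 3*219)) = 32489*((13771*(-1/1034) + 9528*(-1/17963)) - 1/(3*(-17) + 657)) = 32489*((-293/22 - 9528/17963) - 1/(-51 + 657)) = 32489*(-497525/35926 - 1/606) = 32489*(-75384019/5442789) = -2449151393291/5442789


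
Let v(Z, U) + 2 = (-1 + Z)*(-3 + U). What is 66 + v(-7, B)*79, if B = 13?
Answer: -6412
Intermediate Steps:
v(Z, U) = -2 + (-1 + Z)*(-3 + U)
66 + v(-7, B)*79 = 66 + (1 - 1*13 - 3*(-7) + 13*(-7))*79 = 66 + (1 - 13 + 21 - 91)*79 = 66 - 82*79 = 66 - 6478 = -6412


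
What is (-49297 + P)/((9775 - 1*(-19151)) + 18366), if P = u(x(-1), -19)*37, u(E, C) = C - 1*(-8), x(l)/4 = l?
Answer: -4142/3941 ≈ -1.0510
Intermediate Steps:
x(l) = 4*l
u(E, C) = 8 + C (u(E, C) = C + 8 = 8 + C)
P = -407 (P = (8 - 19)*37 = -11*37 = -407)
(-49297 + P)/((9775 - 1*(-19151)) + 18366) = (-49297 - 407)/((9775 - 1*(-19151)) + 18366) = -49704/((9775 + 19151) + 18366) = -49704/(28926 + 18366) = -49704/47292 = -49704*1/47292 = -4142/3941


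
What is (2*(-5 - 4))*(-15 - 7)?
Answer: 396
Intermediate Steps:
(2*(-5 - 4))*(-15 - 7) = (2*(-9))*(-22) = -18*(-22) = 396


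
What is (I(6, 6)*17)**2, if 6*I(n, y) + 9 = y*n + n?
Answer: 34969/4 ≈ 8742.3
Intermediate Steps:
I(n, y) = -3/2 + n/6 + n*y/6 (I(n, y) = -3/2 + (y*n + n)/6 = -3/2 + (n*y + n)/6 = -3/2 + (n + n*y)/6 = -3/2 + (n/6 + n*y/6) = -3/2 + n/6 + n*y/6)
(I(6, 6)*17)**2 = ((-3/2 + (1/6)*6 + (1/6)*6*6)*17)**2 = ((-3/2 + 1 + 6)*17)**2 = ((11/2)*17)**2 = (187/2)**2 = 34969/4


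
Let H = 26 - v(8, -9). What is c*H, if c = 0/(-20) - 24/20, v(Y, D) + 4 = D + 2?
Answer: -222/5 ≈ -44.400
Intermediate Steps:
v(Y, D) = -2 + D (v(Y, D) = -4 + (D + 2) = -4 + (2 + D) = -2 + D)
H = 37 (H = 26 - (-2 - 9) = 26 - 1*(-11) = 26 + 11 = 37)
c = -6/5 (c = 0*(-1/20) - 24*1/20 = 0 - 6/5 = -6/5 ≈ -1.2000)
c*H = -6/5*37 = -222/5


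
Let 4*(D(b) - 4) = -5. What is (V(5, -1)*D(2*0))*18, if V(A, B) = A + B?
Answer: 198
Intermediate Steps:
D(b) = 11/4 (D(b) = 4 + (¼)*(-5) = 4 - 5/4 = 11/4)
(V(5, -1)*D(2*0))*18 = ((5 - 1)*(11/4))*18 = (4*(11/4))*18 = 11*18 = 198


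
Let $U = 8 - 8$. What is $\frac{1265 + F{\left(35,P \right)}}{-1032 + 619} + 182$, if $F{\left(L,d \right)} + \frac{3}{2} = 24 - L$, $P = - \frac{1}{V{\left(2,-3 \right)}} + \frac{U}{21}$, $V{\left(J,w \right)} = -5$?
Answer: $\frac{147827}{826} \approx 178.97$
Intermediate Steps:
$U = 0$ ($U = 8 - 8 = 0$)
$P = \frac{1}{5}$ ($P = - \frac{1}{-5} + \frac{0}{21} = \left(-1\right) \left(- \frac{1}{5}\right) + 0 \cdot \frac{1}{21} = \frac{1}{5} + 0 = \frac{1}{5} \approx 0.2$)
$F{\left(L,d \right)} = \frac{45}{2} - L$ ($F{\left(L,d \right)} = - \frac{3}{2} - \left(-24 + L\right) = \frac{45}{2} - L$)
$\frac{1265 + F{\left(35,P \right)}}{-1032 + 619} + 182 = \frac{1265 + \left(\frac{45}{2} - 35\right)}{-1032 + 619} + 182 = \frac{1265 + \left(\frac{45}{2} - 35\right)}{-413} + 182 = \left(1265 - \frac{25}{2}\right) \left(- \frac{1}{413}\right) + 182 = \frac{2505}{2} \left(- \frac{1}{413}\right) + 182 = - \frac{2505}{826} + 182 = \frac{147827}{826}$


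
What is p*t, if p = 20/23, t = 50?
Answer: 1000/23 ≈ 43.478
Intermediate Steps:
p = 20/23 (p = 20*(1/23) = 20/23 ≈ 0.86957)
p*t = (20/23)*50 = 1000/23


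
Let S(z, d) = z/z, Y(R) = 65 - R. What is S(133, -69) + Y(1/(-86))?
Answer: 5677/86 ≈ 66.012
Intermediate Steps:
S(z, d) = 1
S(133, -69) + Y(1/(-86)) = 1 + (65 - 1/(-86)) = 1 + (65 - 1*(-1/86)) = 1 + (65 + 1/86) = 1 + 5591/86 = 5677/86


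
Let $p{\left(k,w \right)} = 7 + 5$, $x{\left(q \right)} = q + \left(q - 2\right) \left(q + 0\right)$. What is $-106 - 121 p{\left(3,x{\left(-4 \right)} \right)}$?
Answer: $-1558$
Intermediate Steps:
$x{\left(q \right)} = q + q \left(-2 + q\right)$ ($x{\left(q \right)} = q + \left(-2 + q\right) q = q + q \left(-2 + q\right)$)
$p{\left(k,w \right)} = 12$
$-106 - 121 p{\left(3,x{\left(-4 \right)} \right)} = -106 - 1452 = -1558$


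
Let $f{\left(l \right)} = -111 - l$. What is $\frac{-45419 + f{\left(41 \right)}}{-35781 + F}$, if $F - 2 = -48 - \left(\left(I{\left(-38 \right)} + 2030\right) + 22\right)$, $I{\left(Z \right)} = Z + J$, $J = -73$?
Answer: $\frac{45571}{37768} \approx 1.2066$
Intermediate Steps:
$I{\left(Z \right)} = -73 + Z$ ($I{\left(Z \right)} = Z - 73 = -73 + Z$)
$F = -1987$ ($F = 2 - 1989 = -1987$)
$\frac{-45419 + f{\left(41 \right)}}{-35781 + F} = \frac{-45419 - 152}{-35781 - 1987} = \frac{-45419 - 152}{-37768} = \left(-45419 - 152\right) \left(- \frac{1}{37768}\right) = \left(-45571\right) \left(- \frac{1}{37768}\right) = \frac{45571}{37768}$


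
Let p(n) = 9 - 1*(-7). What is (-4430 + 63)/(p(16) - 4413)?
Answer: 4367/4397 ≈ 0.99318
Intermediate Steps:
p(n) = 16 (p(n) = 9 + 7 = 16)
(-4430 + 63)/(p(16) - 4413) = (-4430 + 63)/(16 - 4413) = -4367/(-4397) = -4367*(-1/4397) = 4367/4397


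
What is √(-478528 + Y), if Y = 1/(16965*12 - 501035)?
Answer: 3*I*√4704434131346295/297455 ≈ 691.76*I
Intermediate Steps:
Y = -1/297455 (Y = 1/(203580 - 501035) = 1/(-297455) = -1/297455 ≈ -3.3619e-6)
√(-478528 + Y) = √(-478528 - 1/297455) = √(-142340546241/297455) = 3*I*√4704434131346295/297455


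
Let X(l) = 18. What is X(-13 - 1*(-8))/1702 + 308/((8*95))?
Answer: 67237/161690 ≈ 0.41584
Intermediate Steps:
X(-13 - 1*(-8))/1702 + 308/((8*95)) = 18/1702 + 308/((8*95)) = 18*(1/1702) + 308/760 = 9/851 + 308*(1/760) = 9/851 + 77/190 = 67237/161690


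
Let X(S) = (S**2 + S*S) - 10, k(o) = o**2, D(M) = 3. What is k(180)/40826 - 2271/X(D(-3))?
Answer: -46228323/163304 ≈ -283.08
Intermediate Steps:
X(S) = -10 + 2*S**2 (X(S) = (S**2 + S**2) - 10 = 2*S**2 - 10 = -10 + 2*S**2)
k(180)/40826 - 2271/X(D(-3)) = 180**2/40826 - 2271/(-10 + 2*3**2) = 32400*(1/40826) - 2271/(-10 + 2*9) = 16200/20413 - 2271/(-10 + 18) = 16200/20413 - 2271/8 = -46228323/163304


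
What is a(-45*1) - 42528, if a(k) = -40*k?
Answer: -40728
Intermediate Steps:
a(-45*1) - 42528 = -(-1800) - 42528 = -40*(-45) - 42528 = 1800 - 42528 = -40728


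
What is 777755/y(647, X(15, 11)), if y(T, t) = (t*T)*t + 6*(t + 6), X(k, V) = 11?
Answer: 777755/78389 ≈ 9.9217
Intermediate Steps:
y(T, t) = 36 + 6*t + T*t² (y(T, t) = (T*t)*t + 6*(6 + t) = T*t² + (36 + 6*t) = 36 + 6*t + T*t²)
777755/y(647, X(15, 11)) = 777755/(36 + 6*11 + 647*11²) = 777755/(36 + 66 + 647*121) = 777755/(36 + 66 + 78287) = 777755/78389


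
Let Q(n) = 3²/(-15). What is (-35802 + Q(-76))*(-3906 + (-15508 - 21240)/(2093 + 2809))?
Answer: 114472607716/817 ≈ 1.4011e+8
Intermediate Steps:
Q(n) = -⅗ (Q(n) = 9*(-1/15) = -⅗)
(-35802 + Q(-76))*(-3906 + (-15508 - 21240)/(2093 + 2809)) = (-35802 - ⅗)*(-3906 + (-15508 - 21240)/(2093 + 2809)) = -179013*(-3906 - 36748/4902)/5 = -179013*(-3906 - 36748*1/4902)/5 = -179013*(-3906 - 18374/2451)/5 = -179013/5*(-9591980/2451) = 114472607716/817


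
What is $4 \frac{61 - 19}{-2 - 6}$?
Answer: $-21$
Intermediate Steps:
$4 \frac{61 - 19}{-2 - 6} = 4 \frac{42}{-8} = 4 \cdot 42 \left(- \frac{1}{8}\right) = 4 \left(- \frac{21}{4}\right) = -21$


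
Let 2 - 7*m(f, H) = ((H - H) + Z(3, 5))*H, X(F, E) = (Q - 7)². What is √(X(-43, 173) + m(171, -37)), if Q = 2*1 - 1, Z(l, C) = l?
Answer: √2555/7 ≈ 7.2210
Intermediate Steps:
Q = 1 (Q = 2 - 1 = 1)
X(F, E) = 36 (X(F, E) = (1 - 7)² = (-6)² = 36)
m(f, H) = 2/7 - 3*H/7 (m(f, H) = 2/7 - ((H - H) + 3)*H/7 = 2/7 - (0 + 3)*H/7 = 2/7 - 3*H/7)
√(X(-43, 173) + m(171, -37)) = √(36 + (2/7 - 3/7*(-37))) = √(36 + (2/7 + 111/7)) = √(36 + 113/7) = √(365/7) = √2555/7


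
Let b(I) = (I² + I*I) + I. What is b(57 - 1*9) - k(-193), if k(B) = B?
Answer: 4849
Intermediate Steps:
b(I) = I + 2*I² (b(I) = (I² + I²) + I = 2*I² + I = I + 2*I²)
b(57 - 1*9) - k(-193) = (57 - 1*9)*(1 + 2*(57 - 1*9)) - 1*(-193) = (57 - 9)*(1 + 2*(57 - 9)) + 193 = 48*(1 + 2*48) + 193 = 48*(1 + 96) + 193 = 48*97 + 193 = 4656 + 193 = 4849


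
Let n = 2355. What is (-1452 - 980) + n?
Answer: -77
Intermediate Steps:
(-1452 - 980) + n = (-1452 - 980) + 2355 = -2432 + 2355 = -77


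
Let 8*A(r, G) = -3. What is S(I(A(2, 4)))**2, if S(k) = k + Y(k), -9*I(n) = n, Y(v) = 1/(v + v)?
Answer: 83521/576 ≈ 145.00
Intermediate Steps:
Y(v) = 1/(2*v)
A(r, G) = -3/8 (A(r, G) = (1/8)*(-3) = -3/8)
I(n) = -n/9
S(k) = k + 1/(2*k)
S(I(A(2, 4)))**2 = (-1/9*(-3/8) + 1/(2*((-1/9*(-3/8)))))**2 = (1/24 + 1/(2*(1/24)))**2 = (1/24 + (1/2)*24)**2 = (1/24 + 12)**2 = (289/24)**2 = 83521/576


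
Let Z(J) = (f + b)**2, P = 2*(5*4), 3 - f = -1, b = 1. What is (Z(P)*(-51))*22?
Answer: -28050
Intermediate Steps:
f = 4 (f = 3 - 1*(-1) = 3 + 1 = 4)
P = 40 (P = 2*20 = 40)
Z(J) = 25 (Z(J) = (4 + 1)**2 = 5**2 = 25)
(Z(P)*(-51))*22 = (25*(-51))*22 = -1275*22 = -28050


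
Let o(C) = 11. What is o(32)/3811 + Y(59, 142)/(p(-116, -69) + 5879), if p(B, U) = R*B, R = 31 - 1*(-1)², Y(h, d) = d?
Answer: 567551/9142589 ≈ 0.062078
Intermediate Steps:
R = 30 (R = 31 - 1*1 = 31 - 1 = 30)
p(B, U) = 30*B
o(32)/3811 + Y(59, 142)/(p(-116, -69) + 5879) = 11/3811 + 142/(30*(-116) + 5879) = 11*(1/3811) + 142/(-3480 + 5879) = 11/3811 + 142/2399 = 567551/9142589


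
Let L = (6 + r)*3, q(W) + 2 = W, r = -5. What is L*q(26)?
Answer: 72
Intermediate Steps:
q(W) = -2 + W
L = 3 (L = (6 - 5)*3 = 1*3 = 3)
L*q(26) = 3*(-2 + 26) = 3*24 = 72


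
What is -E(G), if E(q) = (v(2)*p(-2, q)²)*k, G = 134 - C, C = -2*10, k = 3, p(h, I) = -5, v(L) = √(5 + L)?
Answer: -75*√7 ≈ -198.43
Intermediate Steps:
C = -20
G = 154 (G = 134 - 1*(-20) = 134 + 20 = 154)
E(q) = 75*√7 (E(q) = (√(5 + 2)*(-5)²)*3 = (√7*25)*3 = (25*√7)*3 = 75*√7)
-E(G) = -75*√7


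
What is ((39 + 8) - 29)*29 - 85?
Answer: 437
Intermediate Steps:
((39 + 8) - 29)*29 - 85 = (47 - 29)*29 - 85 = 18*29 - 85 = 522 - 85 = 437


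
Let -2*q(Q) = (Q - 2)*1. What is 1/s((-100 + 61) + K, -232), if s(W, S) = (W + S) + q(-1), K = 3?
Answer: -2/533 ≈ -0.0037523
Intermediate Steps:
q(Q) = 1 - Q/2 (q(Q) = -(Q - 2)/2 = -(-2 + Q)/2 = 1 - Q/2)
s(W, S) = 3/2 + S + W (s(W, S) = (W + S) + (1 - 1/2*(-1)) = (S + W) + (1 + 1/2) = (S + W) + 3/2 = 3/2 + S + W)
1/s((-100 + 61) + K, -232) = 1/(3/2 - 232 + ((-100 + 61) + 3)) = 1/(3/2 - 232 + (-39 + 3)) = 1/(3/2 - 232 - 36) = 1/(-533/2) = -2/533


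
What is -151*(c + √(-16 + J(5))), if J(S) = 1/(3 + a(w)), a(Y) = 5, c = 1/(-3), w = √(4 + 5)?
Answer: 151/3 - 151*I*√254/4 ≈ 50.333 - 601.64*I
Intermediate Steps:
w = 3 (w = √9 = 3)
c = -⅓ ≈ -0.33333
J(S) = ⅛ (J(S) = 1/(3 + 5) = 1/8 = ⅛)
-151*(c + √(-16 + J(5))) = -151*(-⅓ + √(-16 + ⅛)) = -151*(-⅓ + √(-127/8)) = -151*(-⅓ + I*√254/4) = 151/3 - 151*I*√254/4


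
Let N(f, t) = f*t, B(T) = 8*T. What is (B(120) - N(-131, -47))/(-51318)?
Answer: 5197/51318 ≈ 0.10127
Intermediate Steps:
(B(120) - N(-131, -47))/(-51318) = (8*120 - (-131)*(-47))/(-51318) = (960 - 1*6157)*(-1/51318) = (960 - 6157)*(-1/51318) = -5197*(-1/51318) = 5197/51318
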